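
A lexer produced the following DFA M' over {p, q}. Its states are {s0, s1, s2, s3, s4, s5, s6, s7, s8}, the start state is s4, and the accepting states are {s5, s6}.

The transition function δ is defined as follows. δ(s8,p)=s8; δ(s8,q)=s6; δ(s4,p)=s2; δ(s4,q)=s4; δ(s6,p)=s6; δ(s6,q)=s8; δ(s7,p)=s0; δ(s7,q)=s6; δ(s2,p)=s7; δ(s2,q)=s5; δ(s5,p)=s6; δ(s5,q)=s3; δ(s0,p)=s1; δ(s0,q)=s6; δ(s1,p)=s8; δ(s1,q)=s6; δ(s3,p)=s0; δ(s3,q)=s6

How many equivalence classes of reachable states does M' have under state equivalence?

3

Every state is reachable, so we keep all 9.
Start with accepting vs non-accepting: {s5,s6} | {s0,s1,s2,s3,s4,s7,s8}.
Refine {s0,s1,s2,s3,s4,s7,s8} on symbol q: members go to different blocks, giving {s0,s1,s2,s3,s7,s8} and {s4}.
Stable partition: {s5,s6} | {s0,s1,s2,s3,s7,s8} | {s4} — 3 equivalence classes.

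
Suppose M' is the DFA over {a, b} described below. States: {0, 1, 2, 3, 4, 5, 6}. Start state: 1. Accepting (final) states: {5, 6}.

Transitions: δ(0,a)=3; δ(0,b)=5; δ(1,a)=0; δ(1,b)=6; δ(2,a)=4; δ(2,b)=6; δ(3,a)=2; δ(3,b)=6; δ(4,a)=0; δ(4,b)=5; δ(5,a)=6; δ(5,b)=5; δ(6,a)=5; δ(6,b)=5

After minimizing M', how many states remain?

Initial partition by acceptance: {5,6} | {0,1,2,3,4}.
The partition is now stable with 2 blocks: {5,6} | {0,1,2,3,4}.

2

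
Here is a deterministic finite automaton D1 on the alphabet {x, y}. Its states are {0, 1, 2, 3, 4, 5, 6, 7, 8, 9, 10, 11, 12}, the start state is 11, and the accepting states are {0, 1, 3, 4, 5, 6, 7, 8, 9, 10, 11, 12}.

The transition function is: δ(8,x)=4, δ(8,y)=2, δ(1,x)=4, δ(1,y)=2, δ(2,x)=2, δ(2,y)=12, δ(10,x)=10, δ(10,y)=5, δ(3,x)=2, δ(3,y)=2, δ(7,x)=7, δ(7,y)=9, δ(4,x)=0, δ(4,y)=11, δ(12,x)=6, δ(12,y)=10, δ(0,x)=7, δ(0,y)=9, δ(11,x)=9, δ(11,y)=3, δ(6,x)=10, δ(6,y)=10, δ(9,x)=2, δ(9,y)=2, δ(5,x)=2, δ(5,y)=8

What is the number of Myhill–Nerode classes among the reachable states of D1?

Reachable states from the start: {0,2,3,4,5,6,7,8,9,10,11,12}. Unreachable: {1} — drop them.
P0 = {0,3,4,5,6,7,8,9,10,11,12} | {2}.
Split {0,3,4,5,6,7,8,9,10,11,12} by δ(·,x) → {0,4,6,7,8,10,11,12} and {3,5,9}.
On input x, block {0,4,6,7,8,10,11,12} splits into {0,4,6,7,8,10,12} and {11}.
Split {0,4,6,7,8,10,12} by δ(·,y) → {0,7,10} and {6,12} and {4} and {8}.
Split {3,5,9} by δ(·,y) → {3,9} and {5}.
Split {0,7,10} by δ(·,y) → {0,7} and {10}.
On input x, block {6,12} splits into {6} and {12}.
The partition is now stable with 10 blocks: {0,7} | {2} | {3,9} | {11} | {6} | {4} | {8} | {5} | {10} | {12}.

10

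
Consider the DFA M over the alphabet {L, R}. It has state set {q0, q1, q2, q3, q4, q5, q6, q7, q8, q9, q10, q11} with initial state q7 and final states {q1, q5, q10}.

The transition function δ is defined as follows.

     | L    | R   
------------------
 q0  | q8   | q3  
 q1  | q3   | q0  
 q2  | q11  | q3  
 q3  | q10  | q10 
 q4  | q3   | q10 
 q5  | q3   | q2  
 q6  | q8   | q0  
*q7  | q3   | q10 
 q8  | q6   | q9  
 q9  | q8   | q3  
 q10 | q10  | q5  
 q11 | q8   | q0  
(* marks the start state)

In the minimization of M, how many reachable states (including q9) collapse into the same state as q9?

3

First remove the unreachable states {q1,q4}; 10 states remain.
Initial partition by acceptance: {q5,q10} | {q0,q2,q3,q6,q7,q8,q9,q11}.
Refine {q5,q10} on symbol L: members go to different blocks, giving {q5} and {q10}.
Refine {q0,q2,q3,q6,q7,q8,q9,q11} on symbol L: members go to different blocks, giving {q0,q2,q6,q7,q8,q9,q11} and {q3}.
Split {q0,q2,q6,q7,q8,q9,q11} by δ(·,L) → {q0,q2,q6,q8,q9,q11} and {q7}.
On input R, block {q0,q2,q6,q8,q9,q11} splits into {q0,q2,q9} and {q6,q8,q11}.
No further refinement is possible. Final partition (6 blocks): {q5} | {q0,q2,q9} | {q10} | {q3} | {q7} | {q6,q8,q11}.
State q9 belongs to the block {q0,q2,q9}, which has 3 states.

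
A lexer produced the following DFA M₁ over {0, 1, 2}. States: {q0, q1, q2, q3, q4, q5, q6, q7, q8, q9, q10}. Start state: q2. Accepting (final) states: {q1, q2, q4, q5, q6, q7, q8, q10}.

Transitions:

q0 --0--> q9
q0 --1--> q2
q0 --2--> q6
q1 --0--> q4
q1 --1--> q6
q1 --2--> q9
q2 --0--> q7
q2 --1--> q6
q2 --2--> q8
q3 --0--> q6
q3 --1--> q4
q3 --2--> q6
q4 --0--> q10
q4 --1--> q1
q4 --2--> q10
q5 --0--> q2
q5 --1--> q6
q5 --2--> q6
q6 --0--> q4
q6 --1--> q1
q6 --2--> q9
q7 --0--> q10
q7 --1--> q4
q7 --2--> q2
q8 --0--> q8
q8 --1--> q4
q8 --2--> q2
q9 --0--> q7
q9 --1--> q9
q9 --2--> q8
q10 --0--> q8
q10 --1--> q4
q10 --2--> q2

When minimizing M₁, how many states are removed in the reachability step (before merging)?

No path from q2 leads to q0, q3, q5; the other 8 states are all reachable.

3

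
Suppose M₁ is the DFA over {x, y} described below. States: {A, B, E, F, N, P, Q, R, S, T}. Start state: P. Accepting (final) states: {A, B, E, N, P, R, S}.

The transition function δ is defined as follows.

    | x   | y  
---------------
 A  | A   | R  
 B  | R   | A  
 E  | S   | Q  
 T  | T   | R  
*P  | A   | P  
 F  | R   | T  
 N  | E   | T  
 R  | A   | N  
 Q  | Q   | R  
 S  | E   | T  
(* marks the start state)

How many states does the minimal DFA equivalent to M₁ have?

First remove the unreachable states {B,F}; 8 states remain.
Start with accepting vs non-accepting: {A,E,N,P,R,S} | {Q,T}.
Refine {A,E,N,P,R,S} on symbol y: members go to different blocks, giving {E,N,S} and {A,P,R}.
Refine {A,P,R} on symbol y: members go to different blocks, giving {A,P} and {R}.
On input y, block {A,P} splits into {P} and {A}.
Stable partition: {E,N,S} | {Q,T} | {P} | {R} | {A} — 5 equivalence classes.

5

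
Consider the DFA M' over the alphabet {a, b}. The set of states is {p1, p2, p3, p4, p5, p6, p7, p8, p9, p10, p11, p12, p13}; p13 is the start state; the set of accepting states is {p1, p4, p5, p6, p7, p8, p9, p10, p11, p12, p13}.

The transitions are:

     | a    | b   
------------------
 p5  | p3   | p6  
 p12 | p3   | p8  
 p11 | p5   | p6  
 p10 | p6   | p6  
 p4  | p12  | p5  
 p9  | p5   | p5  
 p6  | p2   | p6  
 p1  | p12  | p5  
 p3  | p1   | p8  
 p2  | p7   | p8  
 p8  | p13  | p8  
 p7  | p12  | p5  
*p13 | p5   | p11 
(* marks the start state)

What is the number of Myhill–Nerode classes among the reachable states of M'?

7

First remove the unreachable states {p4,p9,p10}; 10 states remain.
P0 = {p1,p5,p6,p7,p8,p11,p12,p13} | {p2,p3}.
Split {p1,p5,p6,p7,p8,p11,p12,p13} by δ(·,a) → {p1,p7,p8,p11,p13} and {p5,p6,p12}.
Split {p1,p7,p8,p11,p13} by δ(·,a) → {p1,p7,p11,p13} and {p8}.
Split {p1,p7,p11,p13} by δ(·,b) → {p1,p7,p11} and {p13}.
On input b, block {p5,p6,p12} splits into {p5,p6} and {p12}.
On input a, block {p1,p7,p11} splits into {p1,p7} and {p11}.
Stable partition: {p1,p7} | {p2,p3} | {p5,p6} | {p8} | {p13} | {p12} | {p11} — 7 equivalence classes.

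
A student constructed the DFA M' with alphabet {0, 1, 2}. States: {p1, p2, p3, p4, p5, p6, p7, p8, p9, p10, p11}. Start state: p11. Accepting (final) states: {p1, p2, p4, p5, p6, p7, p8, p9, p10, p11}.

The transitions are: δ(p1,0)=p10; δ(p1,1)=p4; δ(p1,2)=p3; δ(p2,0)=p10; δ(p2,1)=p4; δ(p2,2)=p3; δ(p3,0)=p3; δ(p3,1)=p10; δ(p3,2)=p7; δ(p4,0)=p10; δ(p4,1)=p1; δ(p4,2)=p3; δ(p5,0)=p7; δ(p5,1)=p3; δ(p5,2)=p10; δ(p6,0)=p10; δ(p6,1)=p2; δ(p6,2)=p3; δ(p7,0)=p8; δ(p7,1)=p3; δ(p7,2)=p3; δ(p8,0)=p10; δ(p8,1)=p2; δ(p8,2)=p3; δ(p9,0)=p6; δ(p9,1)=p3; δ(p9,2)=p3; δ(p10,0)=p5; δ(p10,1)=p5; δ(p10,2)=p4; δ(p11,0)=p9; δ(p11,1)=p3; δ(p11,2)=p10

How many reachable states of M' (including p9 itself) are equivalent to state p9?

2

Start with accepting vs non-accepting: {p1,p2,p4,p5,p6,p7,p8,p9,p10,p11} | {p3}.
On input 1, block {p1,p2,p4,p5,p6,p7,p8,p9,p10,p11} splits into {p1,p2,p4,p6,p8,p10} and {p5,p7,p9,p11}.
On input 0, block {p1,p2,p4,p6,p8,p10} splits into {p1,p2,p4,p6,p8} and {p10}.
Split {p5,p7,p9,p11} by δ(·,0) → {p5,p11} and {p7,p9}.
No further refinement is possible. Final partition (5 blocks): {p1,p2,p4,p6,p8} | {p3} | {p5,p11} | {p10} | {p7,p9}.
State p9 belongs to the block {p7,p9}, which has 2 states.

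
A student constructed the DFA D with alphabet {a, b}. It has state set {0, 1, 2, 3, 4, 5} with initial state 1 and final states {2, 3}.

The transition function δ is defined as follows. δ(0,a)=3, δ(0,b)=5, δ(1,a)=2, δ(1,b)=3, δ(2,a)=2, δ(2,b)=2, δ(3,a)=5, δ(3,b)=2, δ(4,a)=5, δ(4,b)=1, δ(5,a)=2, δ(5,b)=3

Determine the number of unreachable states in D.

2

Starting at 1 and following transitions, the reachable set is {1, 2, 3, 5}. That leaves 0, 4 unreachable — 2 in total.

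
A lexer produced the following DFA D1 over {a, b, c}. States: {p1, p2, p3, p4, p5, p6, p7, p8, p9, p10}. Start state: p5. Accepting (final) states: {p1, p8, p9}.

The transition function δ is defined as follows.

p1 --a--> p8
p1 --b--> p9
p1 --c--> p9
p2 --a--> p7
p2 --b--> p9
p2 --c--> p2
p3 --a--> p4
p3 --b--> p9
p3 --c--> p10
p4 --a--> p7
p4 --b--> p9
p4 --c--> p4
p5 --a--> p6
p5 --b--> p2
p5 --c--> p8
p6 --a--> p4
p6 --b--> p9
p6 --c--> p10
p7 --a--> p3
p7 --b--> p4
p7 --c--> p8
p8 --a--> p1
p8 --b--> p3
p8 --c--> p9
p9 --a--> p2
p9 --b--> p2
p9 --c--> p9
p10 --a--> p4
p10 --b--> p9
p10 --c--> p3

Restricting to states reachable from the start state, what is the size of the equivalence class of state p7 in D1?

Initial partition by acceptance: {p1,p8,p9} | {p2,p3,p4,p5,p6,p7,p10}.
Refine {p1,p8,p9} on symbol a: members go to different blocks, giving {p1,p8} and {p9}.
Refine {p1,p8} on symbol b: members go to different blocks, giving {p1} and {p8}.
Refine {p2,p3,p4,p5,p6,p7,p10} on symbol b: members go to different blocks, giving {p2,p3,p4,p6,p10} and {p5,p7}.
Split {p2,p3,p4,p6,p10} by δ(·,a) → {p3,p6,p10} and {p2,p4}.
No further refinement is possible. Final partition (6 blocks): {p1} | {p3,p6,p10} | {p9} | {p8} | {p5,p7} | {p2,p4}.
State p7 belongs to the block {p5,p7}, which has 2 states.

2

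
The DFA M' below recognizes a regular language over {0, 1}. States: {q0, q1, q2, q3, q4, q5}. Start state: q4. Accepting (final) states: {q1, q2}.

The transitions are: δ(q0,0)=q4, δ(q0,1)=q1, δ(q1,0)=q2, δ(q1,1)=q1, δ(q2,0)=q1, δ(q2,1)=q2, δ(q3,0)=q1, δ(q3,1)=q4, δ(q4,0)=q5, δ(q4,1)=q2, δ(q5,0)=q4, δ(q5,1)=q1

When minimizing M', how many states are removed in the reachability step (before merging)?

BFS from q4 reaches {q1, q2, q4, q5}; the 2 state(s) q0, q3 are never visited.

2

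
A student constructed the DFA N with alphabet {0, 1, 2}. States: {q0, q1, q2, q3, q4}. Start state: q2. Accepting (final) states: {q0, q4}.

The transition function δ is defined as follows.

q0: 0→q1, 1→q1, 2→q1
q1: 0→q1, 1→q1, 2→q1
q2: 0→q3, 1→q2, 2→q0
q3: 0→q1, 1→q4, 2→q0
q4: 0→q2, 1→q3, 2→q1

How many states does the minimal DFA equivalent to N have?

P0 = {q0,q4} | {q1,q2,q3}.
On input 1, block {q1,q2,q3} splits into {q1,q2} and {q3}.
Split {q0,q4} by δ(·,1) → {q0} and {q4}.
Refine {q1,q2} on symbol 0: members go to different blocks, giving {q1} and {q2}.
Stable partition: {q0} | {q1} | {q3} | {q4} | {q2} — 5 equivalence classes.

5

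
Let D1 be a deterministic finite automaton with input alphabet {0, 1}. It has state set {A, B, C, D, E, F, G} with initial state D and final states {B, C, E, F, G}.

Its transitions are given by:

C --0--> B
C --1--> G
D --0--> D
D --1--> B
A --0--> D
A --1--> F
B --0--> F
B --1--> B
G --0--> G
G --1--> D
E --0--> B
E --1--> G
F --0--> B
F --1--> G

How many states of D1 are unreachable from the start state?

3

Starting at D and following transitions, the reachable set is {B, D, F, G}. That leaves A, C, E unreachable — 3 in total.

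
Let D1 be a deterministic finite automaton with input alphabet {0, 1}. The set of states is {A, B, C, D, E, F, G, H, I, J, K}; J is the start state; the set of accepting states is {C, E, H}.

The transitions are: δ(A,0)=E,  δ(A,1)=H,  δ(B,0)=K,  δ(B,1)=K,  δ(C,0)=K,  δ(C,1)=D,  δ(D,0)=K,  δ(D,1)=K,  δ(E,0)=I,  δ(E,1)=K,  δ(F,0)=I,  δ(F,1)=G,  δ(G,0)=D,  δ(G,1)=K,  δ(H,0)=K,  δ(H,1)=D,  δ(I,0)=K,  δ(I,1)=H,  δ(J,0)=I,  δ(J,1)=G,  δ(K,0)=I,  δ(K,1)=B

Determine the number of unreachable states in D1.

BFS from J reaches {B, D, G, H, I, J, K}; the 4 state(s) A, C, E, F are never visited.

4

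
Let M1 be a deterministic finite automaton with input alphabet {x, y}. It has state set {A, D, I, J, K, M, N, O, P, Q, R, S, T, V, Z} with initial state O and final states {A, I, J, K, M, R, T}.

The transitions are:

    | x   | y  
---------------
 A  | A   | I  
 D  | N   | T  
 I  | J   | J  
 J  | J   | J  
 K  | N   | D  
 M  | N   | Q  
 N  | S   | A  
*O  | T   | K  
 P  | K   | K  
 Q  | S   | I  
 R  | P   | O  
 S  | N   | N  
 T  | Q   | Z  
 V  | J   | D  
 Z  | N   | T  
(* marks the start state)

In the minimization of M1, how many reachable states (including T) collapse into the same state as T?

States {M,P,R,V} cannot be reached from the start state, so discard them.
Start with accepting vs non-accepting: {A,I,J,K,T} | {D,N,O,Q,S,Z}.
Split {A,I,J,K,T} by δ(·,x) → {A,I,J} and {K,T}.
On input x, block {D,N,O,Q,S,Z} splits into {D,N,Q,S,Z} and {O}.
Refine {D,N,Q,S,Z} on symbol y: members go to different blocks, giving {N,Q} and {D,Z} and {S}.
Stable partition: {A,I,J} | {N,Q} | {K,T} | {O} | {D,Z} | {S} — 6 equivalence classes.
State T belongs to the block {K,T}, which has 2 states.

2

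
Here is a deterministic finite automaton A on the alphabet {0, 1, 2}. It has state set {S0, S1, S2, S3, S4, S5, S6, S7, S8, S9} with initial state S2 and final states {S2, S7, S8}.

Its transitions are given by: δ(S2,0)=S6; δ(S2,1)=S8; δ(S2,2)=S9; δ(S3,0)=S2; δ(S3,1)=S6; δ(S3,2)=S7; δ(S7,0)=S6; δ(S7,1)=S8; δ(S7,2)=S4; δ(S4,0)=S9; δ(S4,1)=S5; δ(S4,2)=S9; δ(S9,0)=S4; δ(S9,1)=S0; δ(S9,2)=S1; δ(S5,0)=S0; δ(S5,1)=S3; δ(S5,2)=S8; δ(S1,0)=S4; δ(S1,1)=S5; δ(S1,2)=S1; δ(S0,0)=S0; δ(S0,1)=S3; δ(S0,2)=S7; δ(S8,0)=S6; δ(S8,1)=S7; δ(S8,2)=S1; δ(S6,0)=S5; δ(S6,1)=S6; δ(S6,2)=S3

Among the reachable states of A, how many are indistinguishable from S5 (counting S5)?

2

Every state is reachable, so we keep all 10.
Initial partition by acceptance: {S2,S7,S8} | {S0,S1,S3,S4,S5,S6,S9}.
On input 0, block {S0,S1,S3,S4,S5,S6,S9} splits into {S0,S1,S4,S5,S6,S9} and {S3}.
On input 1, block {S0,S1,S4,S5,S6,S9} splits into {S1,S4,S6,S9} and {S0,S5}.
Split {S1,S4,S6,S9} by δ(·,0) → {S1,S4,S9} and {S6}.
The partition is now stable with 5 blocks: {S2,S7,S8} | {S1,S4,S9} | {S3} | {S0,S5} | {S6}.
The equivalence class containing S5 is {S0,S5}, of size 2.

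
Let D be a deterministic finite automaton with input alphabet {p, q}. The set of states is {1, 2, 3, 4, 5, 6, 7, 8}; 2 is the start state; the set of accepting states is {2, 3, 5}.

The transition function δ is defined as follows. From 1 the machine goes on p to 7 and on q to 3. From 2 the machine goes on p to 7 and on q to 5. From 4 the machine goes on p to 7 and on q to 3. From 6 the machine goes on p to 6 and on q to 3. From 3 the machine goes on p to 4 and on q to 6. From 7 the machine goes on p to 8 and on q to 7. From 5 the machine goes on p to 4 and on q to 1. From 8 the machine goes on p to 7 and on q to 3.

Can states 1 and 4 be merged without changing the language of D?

Yes

All states are reachable from the start state.
P0 = {2,3,5} | {1,4,6,7,8}.
Refine {2,3,5} on symbol q: members go to different blocks, giving {3,5} and {2}.
Refine {1,4,6,7,8} on symbol q: members go to different blocks, giving {1,4,6,8} and {7}.
Refine {1,4,6,8} on symbol p: members go to different blocks, giving {1,4,8} and {6}.
Split {3,5} by δ(·,q) → {3} and {5}.
No further refinement is possible. Final partition (6 blocks): {3} | {1,4,8} | {2} | {7} | {6} | {5}.
1 and 4 lie in the same block of the stable partition, so they are equivalent — no string distinguishes them.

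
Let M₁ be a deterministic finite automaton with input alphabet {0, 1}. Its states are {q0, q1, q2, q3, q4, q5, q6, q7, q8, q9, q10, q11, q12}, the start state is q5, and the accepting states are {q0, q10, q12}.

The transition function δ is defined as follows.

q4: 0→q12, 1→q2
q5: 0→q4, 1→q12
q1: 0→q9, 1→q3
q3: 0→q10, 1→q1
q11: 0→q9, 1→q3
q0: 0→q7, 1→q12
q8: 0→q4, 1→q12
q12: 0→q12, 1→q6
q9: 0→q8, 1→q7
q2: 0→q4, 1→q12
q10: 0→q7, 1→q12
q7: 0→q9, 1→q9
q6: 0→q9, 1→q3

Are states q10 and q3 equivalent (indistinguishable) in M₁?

First remove the unreachable states {q0,q11}; 11 states remain.
Initial partition by acceptance: {q10,q12} | {q1,q2,q3,q4,q5,q6,q7,q8,q9}.
On input 0, block {q10,q12} splits into {q10} and {q12}.
On input 0, block {q1,q2,q3,q4,q5,q6,q7,q8,q9} splits into {q1,q2,q5,q6,q7,q8,q9} and {q3} and {q4}.
Refine {q1,q2,q5,q6,q7,q8,q9} on symbol 0: members go to different blocks, giving {q1,q6,q7,q9} and {q2,q5,q8}.
On input 0, block {q1,q6,q7,q9} splits into {q1,q6,q7} and {q9}.
Split {q1,q6,q7} by δ(·,1) → {q1,q6} and {q7}.
Stable partition: {q10} | {q1,q6} | {q12} | {q3} | {q4} | {q2,q5,q8} | {q9} | {q7} — 8 equivalence classes.
q10 and q3 end up in different blocks, so they are distinguishable. For instance, the string 'ε' is accepted from only q10.

No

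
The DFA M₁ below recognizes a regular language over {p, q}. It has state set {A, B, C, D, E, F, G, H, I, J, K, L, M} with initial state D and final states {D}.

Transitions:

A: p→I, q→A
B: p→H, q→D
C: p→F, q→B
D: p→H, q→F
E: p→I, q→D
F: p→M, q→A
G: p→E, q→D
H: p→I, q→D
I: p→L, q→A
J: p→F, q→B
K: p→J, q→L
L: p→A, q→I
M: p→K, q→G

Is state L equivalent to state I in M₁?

Yes

States {C} cannot be reached from the start state, so discard them.
P0 = {D} | {A,B,E,F,G,H,I,J,K,L,M}.
On input q, block {A,B,E,F,G,H,I,J,K,L,M} splits into {A,F,I,J,K,L,M} and {B,E,G,H}.
Refine {A,F,I,J,K,L,M} on symbol q: members go to different blocks, giving {A,F,I,K,L} and {J,M}.
Split {A,F,I,K,L} by δ(·,p) → {A,I,L} and {F,K}.
On input p, block {B,E,G,H} splits into {B,G} and {E,H}.
No further refinement is possible. Final partition (6 blocks): {D} | {A,I,L} | {B,G} | {J,M} | {F,K} | {E,H}.
L and I lie in the same block of the stable partition, so they are equivalent — no string distinguishes them.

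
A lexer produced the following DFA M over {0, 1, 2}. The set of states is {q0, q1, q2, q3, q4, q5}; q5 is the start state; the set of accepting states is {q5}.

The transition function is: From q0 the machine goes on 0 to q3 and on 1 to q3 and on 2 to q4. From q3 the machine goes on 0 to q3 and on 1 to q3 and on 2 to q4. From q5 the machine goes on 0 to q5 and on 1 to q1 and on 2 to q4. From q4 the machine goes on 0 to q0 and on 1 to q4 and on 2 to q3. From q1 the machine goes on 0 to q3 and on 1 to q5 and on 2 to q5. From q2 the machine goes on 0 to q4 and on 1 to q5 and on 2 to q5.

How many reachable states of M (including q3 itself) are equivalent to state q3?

3

First remove the unreachable states {q2}; 5 states remain.
Initial partition by acceptance: {q5} | {q0,q1,q3,q4}.
Split {q0,q1,q3,q4} by δ(·,1) → {q0,q3,q4} and {q1}.
Stable partition: {q5} | {q0,q3,q4} | {q1} — 3 equivalence classes.
The equivalence class containing q3 is {q0,q3,q4}, of size 3.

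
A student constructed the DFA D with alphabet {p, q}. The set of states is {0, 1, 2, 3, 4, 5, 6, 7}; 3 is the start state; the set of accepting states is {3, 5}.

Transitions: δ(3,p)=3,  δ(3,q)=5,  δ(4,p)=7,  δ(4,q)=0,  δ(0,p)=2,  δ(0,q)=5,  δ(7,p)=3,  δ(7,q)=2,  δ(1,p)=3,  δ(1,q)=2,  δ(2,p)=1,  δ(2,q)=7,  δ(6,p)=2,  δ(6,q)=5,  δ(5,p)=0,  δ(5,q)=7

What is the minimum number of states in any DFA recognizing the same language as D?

5

First remove the unreachable states {4,6}; 6 states remain.
P0 = {3,5} | {0,1,2,7}.
On input p, block {3,5} splits into {3} and {5}.
On input p, block {0,1,2,7} splits into {0,2} and {1,7}.
On input p, block {0,2} splits into {0} and {2}.
No further refinement is possible. Final partition (5 blocks): {3} | {0} | {5} | {1,7} | {2}.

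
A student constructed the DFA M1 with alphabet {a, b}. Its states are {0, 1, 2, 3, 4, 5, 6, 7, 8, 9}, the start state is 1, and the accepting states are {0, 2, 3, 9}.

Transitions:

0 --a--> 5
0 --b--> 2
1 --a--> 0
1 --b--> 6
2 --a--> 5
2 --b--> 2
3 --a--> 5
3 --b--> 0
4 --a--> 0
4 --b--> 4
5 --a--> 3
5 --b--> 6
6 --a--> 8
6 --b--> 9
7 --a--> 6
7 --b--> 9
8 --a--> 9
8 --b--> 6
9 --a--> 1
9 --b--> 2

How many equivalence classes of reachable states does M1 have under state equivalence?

3

States {4,7} cannot be reached from the start state, so discard them.
P0 = {0,2,3,9} | {1,5,6,8}.
Refine {1,5,6,8} on symbol a: members go to different blocks, giving {1,5,8} and {6}.
No further refinement is possible. Final partition (3 blocks): {0,2,3,9} | {1,5,8} | {6}.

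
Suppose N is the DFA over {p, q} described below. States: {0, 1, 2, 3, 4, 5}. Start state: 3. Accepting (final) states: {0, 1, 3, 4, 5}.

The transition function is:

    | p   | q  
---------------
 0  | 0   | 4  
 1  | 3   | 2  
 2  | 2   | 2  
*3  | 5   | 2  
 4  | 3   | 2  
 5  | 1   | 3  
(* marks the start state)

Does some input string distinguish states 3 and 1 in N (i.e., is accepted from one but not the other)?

First remove the unreachable states {0,4}; 4 states remain.
Start with accepting vs non-accepting: {1,3,5} | {2}.
On input q, block {1,3,5} splits into {1,3} and {5}.
On input p, block {1,3} splits into {1} and {3}.
No further refinement is possible. Final partition (4 blocks): {1} | {2} | {5} | {3}.
3 and 1 end up in different blocks, so they are distinguishable. For instance, the string 'pq' is accepted from only 3.

Yes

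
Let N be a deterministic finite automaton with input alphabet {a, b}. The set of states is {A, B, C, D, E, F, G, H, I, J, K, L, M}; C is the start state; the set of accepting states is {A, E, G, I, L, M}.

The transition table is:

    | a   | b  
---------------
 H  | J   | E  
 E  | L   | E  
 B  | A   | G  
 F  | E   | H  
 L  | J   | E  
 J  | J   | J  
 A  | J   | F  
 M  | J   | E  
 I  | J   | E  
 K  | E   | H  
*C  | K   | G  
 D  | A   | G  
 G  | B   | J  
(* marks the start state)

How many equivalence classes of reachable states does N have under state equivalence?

First remove the unreachable states {D,I,M}; 10 states remain.
Initial partition by acceptance: {A,E,G,L} | {B,C,F,H,J,K}.
Refine {A,E,G,L} on symbol a: members go to different blocks, giving {A,G,L} and {E}.
Refine {A,G,L} on symbol b: members go to different blocks, giving {A,G} and {L}.
Refine {B,C,F,H,J,K} on symbol a: members go to different blocks, giving {C,H,J} and {F,K} and {B}.
Refine {A,G} on symbol a: members go to different blocks, giving {A} and {G}.
On input a, block {C,H,J} splits into {H,J} and {C}.
On input b, block {H,J} splits into {H} and {J}.
The partition is now stable with 9 blocks: {A} | {H} | {E} | {L} | {F,K} | {B} | {G} | {C} | {J}.

9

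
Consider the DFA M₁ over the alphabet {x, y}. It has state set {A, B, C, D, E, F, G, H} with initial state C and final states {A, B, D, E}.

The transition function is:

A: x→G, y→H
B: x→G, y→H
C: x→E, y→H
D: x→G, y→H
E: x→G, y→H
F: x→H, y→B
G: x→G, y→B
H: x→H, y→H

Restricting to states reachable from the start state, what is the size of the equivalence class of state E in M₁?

2

States {A,D,F} cannot be reached from the start state, so discard them.
Initial partition by acceptance: {B,E} | {C,G,H}.
On input x, block {C,G,H} splits into {G,H} and {C}.
Split {G,H} by δ(·,y) → {G} and {H}.
Stable partition: {B,E} | {G} | {C} | {H} — 4 equivalence classes.
State E belongs to the block {B,E}, which has 2 states.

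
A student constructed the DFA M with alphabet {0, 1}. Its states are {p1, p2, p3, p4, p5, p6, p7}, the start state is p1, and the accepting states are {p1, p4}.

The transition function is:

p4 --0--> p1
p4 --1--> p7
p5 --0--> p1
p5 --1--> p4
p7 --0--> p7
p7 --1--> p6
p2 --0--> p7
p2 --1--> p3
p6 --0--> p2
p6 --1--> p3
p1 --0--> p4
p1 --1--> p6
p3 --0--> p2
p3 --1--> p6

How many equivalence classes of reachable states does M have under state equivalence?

First remove the unreachable states {p5}; 6 states remain.
P0 = {p1,p4} | {p2,p3,p6,p7}.
Stable partition: {p1,p4} | {p2,p3,p6,p7} — 2 equivalence classes.

2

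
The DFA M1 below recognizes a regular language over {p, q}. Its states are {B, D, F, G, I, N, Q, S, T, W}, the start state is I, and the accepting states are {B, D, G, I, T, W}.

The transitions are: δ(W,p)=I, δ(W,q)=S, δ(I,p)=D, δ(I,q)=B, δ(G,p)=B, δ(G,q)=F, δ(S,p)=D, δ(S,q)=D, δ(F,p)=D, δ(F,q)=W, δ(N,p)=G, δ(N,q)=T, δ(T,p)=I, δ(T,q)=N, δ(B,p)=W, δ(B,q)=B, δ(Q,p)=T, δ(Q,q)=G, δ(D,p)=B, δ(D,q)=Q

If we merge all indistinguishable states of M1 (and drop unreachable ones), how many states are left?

3

All states are reachable from the start state.
P0 = {B,D,G,I,T,W} | {F,N,Q,S}.
Refine {B,D,G,I,T,W} on symbol q: members go to different blocks, giving {D,G,T,W} and {B,I}.
Stable partition: {D,G,T,W} | {F,N,Q,S} | {B,I} — 3 equivalence classes.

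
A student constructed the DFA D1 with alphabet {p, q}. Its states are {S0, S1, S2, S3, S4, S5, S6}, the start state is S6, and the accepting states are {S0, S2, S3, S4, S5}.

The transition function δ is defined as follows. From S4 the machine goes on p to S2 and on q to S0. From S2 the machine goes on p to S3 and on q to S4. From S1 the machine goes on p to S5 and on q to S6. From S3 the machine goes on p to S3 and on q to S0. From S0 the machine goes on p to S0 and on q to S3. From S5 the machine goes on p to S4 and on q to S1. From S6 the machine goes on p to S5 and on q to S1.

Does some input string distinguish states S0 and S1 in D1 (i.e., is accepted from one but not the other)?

Every state is reachable, so we keep all 7.
Start with accepting vs non-accepting: {S0,S2,S3,S4,S5} | {S1,S6}.
Split {S0,S2,S3,S4,S5} by δ(·,q) → {S0,S2,S3,S4} and {S5}.
Stable partition: {S0,S2,S3,S4} | {S1,S6} | {S5} — 3 equivalence classes.
S0 and S1 end up in different blocks, so they are distinguishable. For instance, the string 'ε' is accepted from only S0.

Yes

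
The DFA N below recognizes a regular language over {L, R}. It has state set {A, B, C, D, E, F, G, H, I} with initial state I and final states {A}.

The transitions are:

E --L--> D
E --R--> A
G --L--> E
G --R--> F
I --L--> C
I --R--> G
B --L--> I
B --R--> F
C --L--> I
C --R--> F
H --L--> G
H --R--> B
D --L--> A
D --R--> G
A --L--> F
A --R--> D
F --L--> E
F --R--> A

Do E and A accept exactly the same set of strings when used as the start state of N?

No

States {B,H} cannot be reached from the start state, so discard them.
Start with accepting vs non-accepting: {A} | {C,D,E,F,G,I}.
Refine {C,D,E,F,G,I} on symbol L: members go to different blocks, giving {C,E,F,G,I} and {D}.
Refine {C,E,F,G,I} on symbol L: members go to different blocks, giving {C,F,G,I} and {E}.
On input L, block {C,F,G,I} splits into {C,I} and {F,G}.
On input R, block {F,G} splits into {F} and {G}.
On input R, block {C,I} splits into {C} and {I}.
Stable partition: {A} | {C} | {D} | {E} | {F} | {G} | {I} — 7 equivalence classes.
E and A end up in different blocks, so they are distinguishable. For instance, the string 'ε' is accepted from only A.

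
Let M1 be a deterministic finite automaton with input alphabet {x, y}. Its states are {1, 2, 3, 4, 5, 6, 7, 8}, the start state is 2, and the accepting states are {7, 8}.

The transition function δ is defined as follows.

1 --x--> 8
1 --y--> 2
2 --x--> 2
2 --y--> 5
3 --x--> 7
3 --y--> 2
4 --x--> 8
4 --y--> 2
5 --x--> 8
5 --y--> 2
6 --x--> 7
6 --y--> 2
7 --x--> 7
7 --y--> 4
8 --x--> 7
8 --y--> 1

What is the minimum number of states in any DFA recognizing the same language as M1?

3

Reachable states from the start: {1,2,4,5,7,8}. Unreachable: {3,6} — drop them.
Initial partition by acceptance: {7,8} | {1,2,4,5}.
Split {1,2,4,5} by δ(·,x) → {1,4,5} and {2}.
Stable partition: {7,8} | {1,4,5} | {2} — 3 equivalence classes.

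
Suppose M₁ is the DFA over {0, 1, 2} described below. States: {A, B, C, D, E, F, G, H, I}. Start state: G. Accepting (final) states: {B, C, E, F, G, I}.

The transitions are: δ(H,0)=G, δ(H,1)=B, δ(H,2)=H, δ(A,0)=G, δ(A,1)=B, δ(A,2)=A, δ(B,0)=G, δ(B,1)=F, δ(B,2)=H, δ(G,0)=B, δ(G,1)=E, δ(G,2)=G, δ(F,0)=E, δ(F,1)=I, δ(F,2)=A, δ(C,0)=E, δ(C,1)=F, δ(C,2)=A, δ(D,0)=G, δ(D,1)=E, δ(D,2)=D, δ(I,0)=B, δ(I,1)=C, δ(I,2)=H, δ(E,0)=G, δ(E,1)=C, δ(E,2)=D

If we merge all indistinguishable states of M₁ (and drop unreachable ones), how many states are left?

4

Every state is reachable, so we keep all 9.
Start with accepting vs non-accepting: {B,C,E,F,G,I} | {A,D,H}.
On input 2, block {B,C,E,F,G,I} splits into {B,C,E,F,I} and {G}.
Refine {B,C,E,F,I} on symbol 0: members go to different blocks, giving {C,F,I} and {B,E}.
The partition is now stable with 4 blocks: {C,F,I} | {A,D,H} | {G} | {B,E}.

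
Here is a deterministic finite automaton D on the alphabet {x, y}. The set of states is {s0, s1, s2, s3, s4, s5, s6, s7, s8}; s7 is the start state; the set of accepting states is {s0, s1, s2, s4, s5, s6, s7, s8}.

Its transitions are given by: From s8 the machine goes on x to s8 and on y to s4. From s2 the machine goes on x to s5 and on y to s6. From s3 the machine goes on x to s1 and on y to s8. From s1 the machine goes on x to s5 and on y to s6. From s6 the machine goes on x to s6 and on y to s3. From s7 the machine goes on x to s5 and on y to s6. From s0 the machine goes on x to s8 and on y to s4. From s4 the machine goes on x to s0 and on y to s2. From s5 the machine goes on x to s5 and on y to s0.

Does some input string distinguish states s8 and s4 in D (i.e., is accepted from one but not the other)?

Initial partition by acceptance: {s0,s1,s2,s4,s5,s6,s7,s8} | {s3}.
Refine {s0,s1,s2,s4,s5,s6,s7,s8} on symbol y: members go to different blocks, giving {s0,s1,s2,s4,s5,s7,s8} and {s6}.
Refine {s0,s1,s2,s4,s5,s7,s8} on symbol y: members go to different blocks, giving {s0,s4,s5,s8} and {s1,s2,s7}.
Split {s0,s4,s5,s8} by δ(·,y) → {s0,s5,s8} and {s4}.
Split {s0,s5,s8} by δ(·,y) → {s0,s8} and {s5}.
No further refinement is possible. Final partition (6 blocks): {s0,s8} | {s3} | {s6} | {s1,s2,s7} | {s4} | {s5}.
s8 and s4 end up in different blocks, so they are distinguishable. For instance, the string 'yyy' is accepted from only s8.

Yes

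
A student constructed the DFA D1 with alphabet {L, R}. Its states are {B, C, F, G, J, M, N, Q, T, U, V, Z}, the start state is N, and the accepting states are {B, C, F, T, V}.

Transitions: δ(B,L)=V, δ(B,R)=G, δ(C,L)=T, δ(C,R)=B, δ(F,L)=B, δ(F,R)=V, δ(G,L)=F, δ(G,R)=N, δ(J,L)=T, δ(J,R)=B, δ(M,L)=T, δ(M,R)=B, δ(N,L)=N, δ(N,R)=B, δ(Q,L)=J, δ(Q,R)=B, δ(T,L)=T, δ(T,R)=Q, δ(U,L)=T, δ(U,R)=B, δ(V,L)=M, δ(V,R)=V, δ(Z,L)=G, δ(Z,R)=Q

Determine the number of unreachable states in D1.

3

BFS from N reaches {B, F, G, J, M, N, Q, T, V}; the 3 state(s) C, U, Z are never visited.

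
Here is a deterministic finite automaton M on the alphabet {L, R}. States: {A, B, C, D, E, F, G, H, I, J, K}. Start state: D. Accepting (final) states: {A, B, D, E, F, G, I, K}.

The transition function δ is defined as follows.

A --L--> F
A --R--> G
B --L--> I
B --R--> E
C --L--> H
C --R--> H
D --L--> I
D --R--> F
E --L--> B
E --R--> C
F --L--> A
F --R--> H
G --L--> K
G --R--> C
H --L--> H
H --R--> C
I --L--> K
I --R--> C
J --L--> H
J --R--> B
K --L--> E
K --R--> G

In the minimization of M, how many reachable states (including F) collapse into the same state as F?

4

Reachable states from the start: {A,B,C,D,E,F,G,H,I,K}. Unreachable: {J} — drop them.
P0 = {A,B,D,E,F,G,I,K} | {C,H}.
Split {A,B,D,E,F,G,I,K} by δ(·,R) → {A,B,D,K} and {E,F,G,I}.
The partition is now stable with 3 blocks: {A,B,D,K} | {C,H} | {E,F,G,I}.
The equivalence class containing F is {E,F,G,I}, of size 4.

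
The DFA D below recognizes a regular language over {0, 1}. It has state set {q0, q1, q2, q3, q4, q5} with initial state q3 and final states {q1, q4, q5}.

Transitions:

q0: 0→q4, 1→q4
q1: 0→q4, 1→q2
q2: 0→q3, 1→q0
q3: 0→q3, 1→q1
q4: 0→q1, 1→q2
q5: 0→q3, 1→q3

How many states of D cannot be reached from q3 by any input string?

1

Starting at q3 and following transitions, the reachable set is {q0, q1, q2, q3, q4}. That leaves q5 unreachable — 1 in total.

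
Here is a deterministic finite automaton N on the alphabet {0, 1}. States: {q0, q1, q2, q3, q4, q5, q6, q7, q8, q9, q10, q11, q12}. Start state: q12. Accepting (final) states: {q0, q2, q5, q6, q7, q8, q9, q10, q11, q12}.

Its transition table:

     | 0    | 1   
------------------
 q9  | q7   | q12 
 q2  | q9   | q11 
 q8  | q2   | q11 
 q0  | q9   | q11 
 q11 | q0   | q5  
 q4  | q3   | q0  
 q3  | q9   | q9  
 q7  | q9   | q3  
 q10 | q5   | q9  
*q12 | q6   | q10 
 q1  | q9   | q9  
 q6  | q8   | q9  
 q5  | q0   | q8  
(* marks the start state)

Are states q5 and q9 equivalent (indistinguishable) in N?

No

First remove the unreachable states {q1,q4}; 11 states remain.
Start with accepting vs non-accepting: {q0,q2,q5,q6,q7,q8,q9,q10,q11,q12} | {q3}.
Refine {q0,q2,q5,q6,q7,q8,q9,q10,q11,q12} on symbol 1: members go to different blocks, giving {q0,q2,q5,q6,q8,q9,q10,q11,q12} and {q7}.
Refine {q0,q2,q5,q6,q8,q9,q10,q11,q12} on symbol 0: members go to different blocks, giving {q0,q2,q5,q6,q8,q10,q11,q12} and {q9}.
On input 0, block {q0,q2,q5,q6,q8,q10,q11,q12} splits into {q5,q6,q8,q10,q11,q12} and {q0,q2}.
Split {q5,q6,q8,q10,q11,q12} by δ(·,0) → {q5,q8,q11} and {q6,q10,q12}.
Refine {q6,q10,q12} on symbol 0: members go to different blocks, giving {q6,q10} and {q12}.
No further refinement is possible. Final partition (7 blocks): {q5,q8,q11} | {q3} | {q7} | {q9} | {q0,q2} | {q6,q10} | {q12}.
q5 and q9 end up in different blocks, so they are distinguishable. For instance, the string '01' is accepted from only q5.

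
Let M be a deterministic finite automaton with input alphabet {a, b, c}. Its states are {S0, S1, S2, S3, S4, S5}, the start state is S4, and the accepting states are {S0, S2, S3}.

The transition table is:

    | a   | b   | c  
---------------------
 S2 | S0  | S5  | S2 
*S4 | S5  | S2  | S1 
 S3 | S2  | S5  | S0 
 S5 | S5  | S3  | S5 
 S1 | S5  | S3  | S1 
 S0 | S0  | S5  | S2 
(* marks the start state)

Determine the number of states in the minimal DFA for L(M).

Start with accepting vs non-accepting: {S0,S2,S3} | {S1,S4,S5}.
Stable partition: {S0,S2,S3} | {S1,S4,S5} — 2 equivalence classes.

2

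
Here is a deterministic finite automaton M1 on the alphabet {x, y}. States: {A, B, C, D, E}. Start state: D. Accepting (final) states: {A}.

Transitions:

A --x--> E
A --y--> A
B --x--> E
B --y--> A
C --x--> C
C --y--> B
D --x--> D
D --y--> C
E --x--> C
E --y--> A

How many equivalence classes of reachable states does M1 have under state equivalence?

Every state is reachable, so we keep all 5.
Start with accepting vs non-accepting: {A} | {B,C,D,E}.
Refine {B,C,D,E} on symbol y: members go to different blocks, giving {B,E} and {C,D}.
Split {B,E} by δ(·,x) → {B} and {E}.
Refine {C,D} on symbol y: members go to different blocks, giving {C} and {D}.
Stable partition: {A} | {B} | {C} | {E} | {D} — 5 equivalence classes.

5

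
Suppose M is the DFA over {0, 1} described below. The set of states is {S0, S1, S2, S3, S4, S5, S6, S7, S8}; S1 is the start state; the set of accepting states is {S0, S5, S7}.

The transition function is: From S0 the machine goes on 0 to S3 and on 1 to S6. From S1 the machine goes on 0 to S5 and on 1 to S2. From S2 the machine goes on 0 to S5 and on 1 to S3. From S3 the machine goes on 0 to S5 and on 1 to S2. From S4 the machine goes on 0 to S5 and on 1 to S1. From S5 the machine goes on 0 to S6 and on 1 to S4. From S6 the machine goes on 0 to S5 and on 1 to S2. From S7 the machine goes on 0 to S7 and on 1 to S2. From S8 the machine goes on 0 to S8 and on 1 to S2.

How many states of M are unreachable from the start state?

Starting at S1 and following transitions, the reachable set is {S1, S2, S3, S4, S5, S6}. That leaves S0, S7, S8 unreachable — 3 in total.

3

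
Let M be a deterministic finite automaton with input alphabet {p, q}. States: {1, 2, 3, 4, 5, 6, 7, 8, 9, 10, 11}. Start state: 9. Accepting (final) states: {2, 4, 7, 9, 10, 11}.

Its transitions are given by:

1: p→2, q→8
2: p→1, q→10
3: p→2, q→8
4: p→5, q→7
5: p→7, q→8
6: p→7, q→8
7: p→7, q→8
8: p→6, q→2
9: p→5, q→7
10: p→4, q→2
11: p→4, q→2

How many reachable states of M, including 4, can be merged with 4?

2

Reachable states from the start: {1,2,4,5,6,7,8,9,10}. Unreachable: {3,11} — drop them.
Start with accepting vs non-accepting: {2,4,7,9,10} | {1,5,6,8}.
Split {2,4,7,9,10} by δ(·,p) → {2,4,9} and {7,10}.
Refine {1,5,6,8} on symbol p: members go to different blocks, giving {5,6} and {1} and {8}.
On input p, block {2,4,9} splits into {4,9} and {2}.
On input p, block {7,10} splits into {7} and {10}.
Stable partition: {4,9} | {5,6} | {7} | {1} | {8} | {2} | {10} — 7 equivalence classes.
State 4 belongs to the block {4,9}, which has 2 states.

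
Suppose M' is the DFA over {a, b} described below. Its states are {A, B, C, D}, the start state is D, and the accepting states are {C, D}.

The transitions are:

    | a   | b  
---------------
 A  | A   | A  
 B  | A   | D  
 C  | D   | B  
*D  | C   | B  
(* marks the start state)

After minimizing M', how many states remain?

3

Every state is reachable, so we keep all 4.
P0 = {C,D} | {A,B}.
Split {A,B} by δ(·,b) → {A} and {B}.
No further refinement is possible. Final partition (3 blocks): {C,D} | {A} | {B}.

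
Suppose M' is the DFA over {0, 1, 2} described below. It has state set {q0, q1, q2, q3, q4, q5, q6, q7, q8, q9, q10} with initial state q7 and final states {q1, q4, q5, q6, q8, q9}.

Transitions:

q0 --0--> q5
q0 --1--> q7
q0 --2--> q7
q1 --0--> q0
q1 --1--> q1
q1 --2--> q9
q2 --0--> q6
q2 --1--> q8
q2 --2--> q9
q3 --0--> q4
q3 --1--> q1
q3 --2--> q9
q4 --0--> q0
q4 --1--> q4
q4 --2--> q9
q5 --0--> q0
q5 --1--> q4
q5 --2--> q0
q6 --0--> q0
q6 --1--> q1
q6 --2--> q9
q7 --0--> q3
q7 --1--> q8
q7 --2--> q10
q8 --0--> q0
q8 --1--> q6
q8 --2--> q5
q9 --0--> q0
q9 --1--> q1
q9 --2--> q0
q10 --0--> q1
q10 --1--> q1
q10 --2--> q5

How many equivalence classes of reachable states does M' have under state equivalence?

Reachable states from the start: {q0,q1,q3,q4,q5,q6,q7,q8,q9,q10}. Unreachable: {q2} — drop them.
P0 = {q1,q4,q5,q6,q8,q9} | {q0,q3,q7,q10}.
Split {q1,q4,q5,q6,q8,q9} by δ(·,2) → {q1,q4,q6,q8} and {q5,q9}.
Split {q0,q3,q7,q10} by δ(·,0) → {q3,q10} and {q0} and {q7}.
Stable partition: {q1,q4,q6,q8} | {q3,q10} | {q5,q9} | {q0} | {q7} — 5 equivalence classes.

5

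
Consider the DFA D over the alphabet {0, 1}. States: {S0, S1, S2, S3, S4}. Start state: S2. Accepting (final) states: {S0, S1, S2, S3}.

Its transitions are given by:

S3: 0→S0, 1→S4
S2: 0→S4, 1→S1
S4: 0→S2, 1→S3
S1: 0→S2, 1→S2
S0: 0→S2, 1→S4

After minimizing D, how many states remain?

5

All states are reachable from the start state.
Initial partition by acceptance: {S0,S1,S2,S3} | {S4}.
On input 0, block {S0,S1,S2,S3} splits into {S0,S1,S3} and {S2}.
On input 0, block {S0,S1,S3} splits into {S0,S1} and {S3}.
On input 1, block {S0,S1} splits into {S0} and {S1}.
No further refinement is possible. Final partition (5 blocks): {S0} | {S4} | {S2} | {S3} | {S1}.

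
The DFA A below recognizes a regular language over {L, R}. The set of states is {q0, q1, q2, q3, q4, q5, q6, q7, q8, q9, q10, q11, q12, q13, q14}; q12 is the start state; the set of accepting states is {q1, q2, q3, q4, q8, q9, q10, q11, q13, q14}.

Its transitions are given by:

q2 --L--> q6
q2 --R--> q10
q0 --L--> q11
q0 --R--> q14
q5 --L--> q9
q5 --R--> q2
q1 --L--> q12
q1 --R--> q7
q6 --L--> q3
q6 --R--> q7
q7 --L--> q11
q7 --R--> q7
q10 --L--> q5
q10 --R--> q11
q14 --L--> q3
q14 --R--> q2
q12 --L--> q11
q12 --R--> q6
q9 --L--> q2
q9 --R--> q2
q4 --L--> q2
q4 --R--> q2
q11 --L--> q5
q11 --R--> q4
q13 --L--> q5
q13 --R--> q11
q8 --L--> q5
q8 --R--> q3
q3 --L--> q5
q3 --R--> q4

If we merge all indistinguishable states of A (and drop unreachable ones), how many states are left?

6

States {q0,q1,q8,q13,q14} cannot be reached from the start state, so discard them.
P0 = {q2,q3,q4,q9,q10,q11} | {q5,q6,q7,q12}.
Refine {q2,q3,q4,q9,q10,q11} on symbol L: members go to different blocks, giving {q2,q3,q10,q11} and {q4,q9}.
Refine {q2,q3,q10,q11} on symbol R: members go to different blocks, giving {q2,q10} and {q3,q11}.
Refine {q2,q10} on symbol R: members go to different blocks, giving {q2} and {q10}.
Refine {q5,q6,q7,q12} on symbol L: members go to different blocks, giving {q6,q7,q12} and {q5}.
The partition is now stable with 6 blocks: {q2} | {q6,q7,q12} | {q4,q9} | {q3,q11} | {q10} | {q5}.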